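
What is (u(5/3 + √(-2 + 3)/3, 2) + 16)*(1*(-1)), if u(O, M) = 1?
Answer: -17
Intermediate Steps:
(u(5/3 + √(-2 + 3)/3, 2) + 16)*(1*(-1)) = (1 + 16)*(1*(-1)) = 17*(-1) = -17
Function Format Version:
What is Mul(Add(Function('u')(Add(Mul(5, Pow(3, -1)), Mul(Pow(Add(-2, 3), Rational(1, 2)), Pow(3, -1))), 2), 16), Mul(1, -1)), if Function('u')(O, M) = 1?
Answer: -17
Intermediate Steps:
Mul(Add(Function('u')(Add(Mul(5, Pow(3, -1)), Mul(Pow(Add(-2, 3), Rational(1, 2)), Pow(3, -1))), 2), 16), Mul(1, -1)) = Mul(Add(1, 16), Mul(1, -1)) = Mul(17, -1) = -17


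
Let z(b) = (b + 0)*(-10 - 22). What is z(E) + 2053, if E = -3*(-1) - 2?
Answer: 2021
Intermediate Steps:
E = 1 (E = 3 - 2 = 1)
z(b) = -32*b (z(b) = b*(-32) = -32*b)
z(E) + 2053 = -32*1 + 2053 = -32 + 2053 = 2021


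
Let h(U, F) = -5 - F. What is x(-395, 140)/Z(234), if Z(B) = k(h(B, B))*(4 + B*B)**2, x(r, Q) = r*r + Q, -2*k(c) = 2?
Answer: -31233/599731520 ≈ -5.2078e-5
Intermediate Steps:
k(c) = -1 (k(c) = -1/2*2 = -1)
x(r, Q) = Q + r**2 (x(r, Q) = r**2 + Q = Q + r**2)
Z(B) = -(4 + B**2)**2 (Z(B) = -(4 + B*B)**2 = -(4 + B**2)**2)
x(-395, 140)/Z(234) = (140 + (-395)**2)/((-(4 + 234**2)**2)) = (140 + 156025)/((-(4 + 54756)**2)) = 156165/((-1*54760**2)) = 156165/((-1*2998657600)) = 156165/(-2998657600) = 156165*(-1/2998657600) = -31233/599731520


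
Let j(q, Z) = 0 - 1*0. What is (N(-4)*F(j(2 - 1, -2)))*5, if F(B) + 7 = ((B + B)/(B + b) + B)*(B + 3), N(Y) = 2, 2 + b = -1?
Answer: -70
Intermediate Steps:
b = -3 (b = -2 - 1 = -3)
j(q, Z) = 0 (j(q, Z) = 0 + 0 = 0)
F(B) = -7 + (3 + B)*(B + 2*B/(-3 + B)) (F(B) = -7 + ((B + B)/(B - 3) + B)*(B + 3) = -7 + ((2*B)/(-3 + B) + B)*(3 + B) = -7 + (2*B/(-3 + B) + B)*(3 + B) = -7 + (B + 2*B/(-3 + B))*(3 + B) = -7 + (3 + B)*(B + 2*B/(-3 + B)))
(N(-4)*F(j(2 - 1, -2)))*5 = (2*((21 + 0³ - 10*0 + 2*0²)/(-3 + 0)))*5 = (2*((21 + 0 + 0 + 2*0)/(-3)))*5 = (2*(-(21 + 0 + 0 + 0)/3))*5 = (2*(-⅓*21))*5 = (2*(-7))*5 = -14*5 = -70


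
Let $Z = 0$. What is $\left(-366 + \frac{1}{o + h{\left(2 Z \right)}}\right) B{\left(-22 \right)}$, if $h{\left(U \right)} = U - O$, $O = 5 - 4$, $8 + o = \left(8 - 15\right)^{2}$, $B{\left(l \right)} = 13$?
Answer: $- \frac{190307}{40} \approx -4757.7$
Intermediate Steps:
$o = 41$ ($o = -8 + \left(8 - 15\right)^{2} = -8 + \left(-7\right)^{2} = -8 + 49 = 41$)
$O = 1$
$h{\left(U \right)} = -1 + U$ ($h{\left(U \right)} = U - 1 = -1 + U$)
$\left(-366 + \frac{1}{o + h{\left(2 Z \right)}}\right) B{\left(-22 \right)} = \left(-366 + \frac{1}{41 + \left(-1 + 2 \cdot 0\right)}\right) 13 = \left(-366 + \frac{1}{41 + \left(-1 + 0\right)}\right) 13 = \left(-366 + \frac{1}{41 - 1}\right) 13 = \left(-366 + \frac{1}{40}\right) 13 = \left(- \frac{14639}{40}\right) 13 = - \frac{190307}{40}$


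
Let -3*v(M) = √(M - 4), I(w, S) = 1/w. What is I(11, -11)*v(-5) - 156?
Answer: -156 - I/11 ≈ -156.0 - 0.090909*I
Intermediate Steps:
v(M) = -√(-4 + M)/3 (v(M) = -√(M - 4)/3 = -√(-4 + M)/3)
I(11, -11)*v(-5) - 156 = (-√(-4 - 5)/3)/11 - 156 = (-I)/11 - 156 = -I/11 - 156 = -156 - I/11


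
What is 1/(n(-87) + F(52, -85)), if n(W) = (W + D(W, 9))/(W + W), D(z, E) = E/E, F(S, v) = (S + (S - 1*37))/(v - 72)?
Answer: 13659/922 ≈ 14.815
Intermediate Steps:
F(S, v) = (-37 + 2*S)/(-72 + v) (F(S, v) = (S + (S - 37))/(-72 + v) = (S + (-37 + S))/(-72 + v) = (-37 + 2*S)/(-72 + v))
D(z, E) = 1
n(W) = (1 + W)/(2*W) (n(W) = (W + 1)/(W + W) = (1 + W)/((2*W)) = (1 + W)*(1/(2*W)) = (1 + W)/(2*W))
1/(n(-87) + F(52, -85)) = 1/((½)*(1 - 87)/(-87) + (-37 + 2*52)/(-72 - 85)) = 1/((½)*(-1/87)*(-86) + (-37 + 104)/(-157)) = 1/(43/87 - 1/157*67) = 1/(43/87 - 67/157) = 1/(922/13659) = 13659/922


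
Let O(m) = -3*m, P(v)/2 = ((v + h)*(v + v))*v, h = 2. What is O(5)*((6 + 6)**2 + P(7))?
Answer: -28620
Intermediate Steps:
P(v) = 4*v**2*(2 + v) (P(v) = 2*(((v + 2)*(v + v))*v) = 2*(((2 + v)*(2*v))*v) = 2*((2*v*(2 + v))*v) = 2*(2*v**2*(2 + v)) = 4*v**2*(2 + v))
O(5)*((6 + 6)**2 + P(7)) = (-3*5)*((6 + 6)**2 + 4*7**2*(2 + 7)) = -15*(12**2 + 4*49*9) = -15*(144 + 1764) = -15*1908 = -28620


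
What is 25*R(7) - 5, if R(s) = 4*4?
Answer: 395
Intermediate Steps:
R(s) = 16
25*R(7) - 5 = 25*16 - 5 = 400 - 5 = 395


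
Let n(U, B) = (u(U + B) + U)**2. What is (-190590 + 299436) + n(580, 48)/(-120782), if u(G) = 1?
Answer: 13146300011/120782 ≈ 1.0884e+5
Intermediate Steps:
n(U, B) = (1 + U)**2
(-190590 + 299436) + n(580, 48)/(-120782) = (-190590 + 299436) + (1 + 580)**2/(-120782) = 108846 + 581**2*(-1/120782) = 108846 + 337561*(-1/120782) = 108846 - 337561/120782 = 13146300011/120782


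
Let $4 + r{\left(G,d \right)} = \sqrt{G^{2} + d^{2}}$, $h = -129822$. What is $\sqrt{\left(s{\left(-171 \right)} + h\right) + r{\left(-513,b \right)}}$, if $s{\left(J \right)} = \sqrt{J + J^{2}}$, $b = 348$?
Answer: $\sqrt{-129826 + 3 \sqrt{3230} + 3 \sqrt{42697}} \approx 359.22 i$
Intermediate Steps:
$r{\left(G,d \right)} = -4 + \sqrt{G^{2} + d^{2}}$
$\sqrt{\left(s{\left(-171 \right)} + h\right) + r{\left(-513,b \right)}} = \sqrt{\left(\sqrt{- 171 \left(1 - 171\right)} - 129822\right) - \left(4 - \sqrt{\left(-513\right)^{2} + 348^{2}}\right)} = \sqrt{\left(\sqrt{\left(-171\right) \left(-170\right)} - 129822\right) - \left(4 - \sqrt{263169 + 121104}\right)} = \sqrt{\left(\sqrt{29070} - 129822\right) - \left(4 - \sqrt{384273}\right)} = \sqrt{\left(3 \sqrt{3230} - 129822\right) - \left(4 - 3 \sqrt{42697}\right)} = \sqrt{\left(-129822 + 3 \sqrt{3230}\right) - \left(4 - 3 \sqrt{42697}\right)} = \sqrt{-129826 + 3 \sqrt{3230} + 3 \sqrt{42697}}$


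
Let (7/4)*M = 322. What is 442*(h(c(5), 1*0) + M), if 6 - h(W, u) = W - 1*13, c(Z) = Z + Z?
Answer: 85306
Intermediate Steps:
M = 184 (M = (4/7)*322 = 184)
c(Z) = 2*Z
h(W, u) = 19 - W (h(W, u) = 6 - (W - 1*13) = 6 - (W - 13) = 6 - (-13 + W) = 6 + (13 - W) = 19 - W)
442*(h(c(5), 1*0) + M) = 442*((19 - 2*5) + 184) = 442*((19 - 1*10) + 184) = 442*((19 - 10) + 184) = 442*(9 + 184) = 442*193 = 85306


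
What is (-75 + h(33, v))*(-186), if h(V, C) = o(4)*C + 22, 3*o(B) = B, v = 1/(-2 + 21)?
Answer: 187054/19 ≈ 9845.0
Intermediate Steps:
v = 1/19 ≈ 0.052632
o(B) = B/3
h(V, C) = 22 + 4*C/3 (h(V, C) = ((1/3)*4)*C + 22 = 4*C/3 + 22 = 22 + 4*C/3)
(-75 + h(33, v))*(-186) = (-75 + (22 + (4/3)*(1/19)))*(-186) = (-75 + (22 + 4/57))*(-186) = (-75 + 1258/57)*(-186) = -3017/57*(-186) = 187054/19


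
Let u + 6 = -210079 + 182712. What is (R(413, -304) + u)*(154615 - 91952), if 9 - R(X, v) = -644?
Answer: -1674355360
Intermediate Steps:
R(X, v) = 653 (R(X, v) = 9 - 1*(-644) = 9 + 644 = 653)
u = -27373 (u = -6 + (-210079 + 182712) = -6 - 27367 = -27373)
(R(413, -304) + u)*(154615 - 91952) = (653 - 27373)*(154615 - 91952) = -26720*62663 = -1674355360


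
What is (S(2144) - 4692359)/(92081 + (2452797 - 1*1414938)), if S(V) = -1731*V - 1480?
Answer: -1200729/161420 ≈ -7.4385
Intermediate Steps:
S(V) = -1480 - 1731*V
(S(2144) - 4692359)/(92081 + (2452797 - 1*1414938)) = ((-1480 - 1731*2144) - 4692359)/(92081 + (2452797 - 1*1414938)) = ((-1480 - 3711264) - 4692359)/(92081 + (2452797 - 1414938)) = (-3712744 - 4692359)/(92081 + 1037859) = -8405103/1129940 = -8405103*1/1129940 = -1200729/161420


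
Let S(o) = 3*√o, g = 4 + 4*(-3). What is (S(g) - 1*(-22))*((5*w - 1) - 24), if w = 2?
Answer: -330 - 90*I*√2 ≈ -330.0 - 127.28*I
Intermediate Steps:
g = -8 (g = 4 - 12 = -8)
(S(g) - 1*(-22))*((5*w - 1) - 24) = (3*√(-8) - 1*(-22))*((5*2 - 1) - 24) = (3*(2*I*√2) + 22)*((10 - 1) - 24) = (6*I*√2 + 22)*(9 - 24) = (22 + 6*I*√2)*(-15) = -330 - 90*I*√2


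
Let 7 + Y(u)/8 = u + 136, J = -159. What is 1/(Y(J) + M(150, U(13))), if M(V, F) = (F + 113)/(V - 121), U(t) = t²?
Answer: -29/6678 ≈ -0.0043426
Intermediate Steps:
Y(u) = 1032 + 8*u (Y(u) = -56 + 8*(u + 136) = -56 + 8*(136 + u) = -56 + (1088 + 8*u) = 1032 + 8*u)
M(V, F) = (113 + F)/(-121 + V)
1/(Y(J) + M(150, U(13))) = 1/((1032 + 8*(-159)) + (113 + 13²)/(-121 + 150)) = 1/((1032 - 1272) + (113 + 169)/29) = 1/(-240 + (1/29)*282) = 1/(-240 + 282/29) = 1/(-6678/29) = -29/6678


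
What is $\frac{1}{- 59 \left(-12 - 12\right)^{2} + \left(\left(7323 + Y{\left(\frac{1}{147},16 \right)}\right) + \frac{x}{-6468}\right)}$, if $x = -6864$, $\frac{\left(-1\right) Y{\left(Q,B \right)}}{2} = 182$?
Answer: $- \frac{49}{1324173} \approx -3.7004 \cdot 10^{-5}$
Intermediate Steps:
$Y{\left(Q,B \right)} = -364$ ($Y{\left(Q,B \right)} = \left(-2\right) 182 = -364$)
$\frac{1}{- 59 \left(-12 - 12\right)^{2} + \left(\left(7323 + Y{\left(\frac{1}{147},16 \right)}\right) + \frac{x}{-6468}\right)} = \frac{1}{- 59 \left(-12 - 12\right)^{2} + \left(\left(7323 - 364\right) - \frac{6864}{-6468}\right)} = \frac{1}{- 59 \left(-24\right)^{2} + \left(6959 - - \frac{52}{49}\right)} = \frac{1}{\left(-59\right) 576 + \left(6959 + \frac{52}{49}\right)} = \frac{1}{-33984 + \frac{341043}{49}} = \frac{1}{- \frac{1324173}{49}} = - \frac{49}{1324173}$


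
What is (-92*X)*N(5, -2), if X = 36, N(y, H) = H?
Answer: 6624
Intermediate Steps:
(-92*X)*N(5, -2) = -92*36*(-2) = -3312*(-2) = 6624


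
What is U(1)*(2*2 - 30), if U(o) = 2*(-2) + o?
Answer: 78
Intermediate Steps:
U(o) = -4 + o
U(1)*(2*2 - 30) = (-4 + 1)*(2*2 - 30) = -3*(4 - 30) = -3*(-26) = 78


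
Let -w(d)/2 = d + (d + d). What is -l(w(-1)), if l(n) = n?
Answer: -6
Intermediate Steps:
w(d) = -6*d (w(d) = -2*(d + (d + d)) = -2*(d + 2*d) = -6*d)
-l(w(-1)) = -(-6)*(-1) = -1*6 = -6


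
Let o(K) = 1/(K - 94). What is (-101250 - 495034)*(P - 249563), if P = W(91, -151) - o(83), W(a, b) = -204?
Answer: 1638252127824/11 ≈ 1.4893e+11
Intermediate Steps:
o(K) = 1/(-94 + K)
P = -2243/11 (P = -204 - 1/(-94 + 83) = -204 - 1/(-11) = -204 - 1*(-1/11) = -204 + 1/11 = -2243/11 ≈ -203.91)
(-101250 - 495034)*(P - 249563) = (-101250 - 495034)*(-2243/11 - 249563) = -596284*(-2747436/11) = 1638252127824/11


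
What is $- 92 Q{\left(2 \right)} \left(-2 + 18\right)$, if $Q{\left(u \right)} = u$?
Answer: $-2944$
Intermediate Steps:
$- 92 Q{\left(2 \right)} \left(-2 + 18\right) = \left(-92\right) 2 \left(-2 + 18\right) = \left(-184\right) 16 = -2944$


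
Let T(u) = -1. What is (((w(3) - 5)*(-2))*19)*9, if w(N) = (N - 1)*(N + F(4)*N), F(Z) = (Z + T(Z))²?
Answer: -18810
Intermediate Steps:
F(Z) = (-1 + Z)² (F(Z) = (Z - 1)² = (-1 + Z)²)
w(N) = 10*N*(-1 + N) (w(N) = (N - 1)*(N + (-1 + 4)²*N) = (-1 + N)*(N + 3²*N) = (-1 + N)*(N + 9*N) = (-1 + N)*(10*N) = 10*N*(-1 + N))
(((w(3) - 5)*(-2))*19)*9 = (((10*3*(-1 + 3) - 5)*(-2))*19)*9 = (((10*3*2 - 5)*(-2))*19)*9 = (((60 - 5)*(-2))*19)*9 = ((55*(-2))*19)*9 = -110*19*9 = -2090*9 = -18810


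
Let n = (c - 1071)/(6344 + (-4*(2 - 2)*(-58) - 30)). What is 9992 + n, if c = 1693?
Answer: 31545055/3157 ≈ 9992.1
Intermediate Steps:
n = 311/3157 (n = (1693 - 1071)/(6344 + (-4*(2 - 2)*(-58) - 30)) = 622/(6344 + (-4*0*(-58) - 30)) = 622/(6344 + (0*(-58) - 30)) = 622/(6344 + (0 - 30)) = 622/(6344 - 30) = 622/6314 = 622*(1/6314) = 311/3157 ≈ 0.098511)
9992 + n = 9992 + 311/3157 = 31545055/3157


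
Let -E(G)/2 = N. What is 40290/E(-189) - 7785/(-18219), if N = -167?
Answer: 122773950/1014191 ≈ 121.06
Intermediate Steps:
E(G) = 334 (E(G) = -2*(-167) = 334)
40290/E(-189) - 7785/(-18219) = 40290/334 - 7785/(-18219) = 40290*(1/334) - 7785*(-1/18219) = 20145/167 + 2595/6073 = 122773950/1014191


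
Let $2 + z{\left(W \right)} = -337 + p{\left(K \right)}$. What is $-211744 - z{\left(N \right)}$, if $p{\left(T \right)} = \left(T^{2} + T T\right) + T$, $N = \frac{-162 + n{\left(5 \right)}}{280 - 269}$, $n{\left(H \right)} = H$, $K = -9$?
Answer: $-211558$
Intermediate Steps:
$N = - \frac{157}{11}$ ($N = \frac{-162 + 5}{280 - 269} = - \frac{157}{11} \approx -14.273$)
$p{\left(T \right)} = T + 2 T^{2}$ ($p{\left(T \right)} = \left(T^{2} + T^{2}\right) + T = 2 T^{2} + T = T + 2 T^{2}$)
$z{\left(W \right)} = -186$ ($z{\left(W \right)} = -2 - \left(337 + 9 \left(1 + 2 \left(-9\right)\right)\right) = -2 - \left(337 + 9 \left(1 - 18\right)\right) = -2 - 184 = -186$)
$-211744 - z{\left(N \right)} = -211744 - -186 = -211744 + 186 = -211558$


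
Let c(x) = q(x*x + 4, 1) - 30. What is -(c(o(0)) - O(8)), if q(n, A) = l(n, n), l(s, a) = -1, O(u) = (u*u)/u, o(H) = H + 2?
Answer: 39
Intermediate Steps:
o(H) = 2 + H
O(u) = u (O(u) = u**2/u = u)
q(n, A) = -1
c(x) = -31 (c(x) = -1 - 30 = -31)
-(c(o(0)) - O(8)) = -(-31 - 1*8) = -(-31 - 8) = -1*(-39) = 39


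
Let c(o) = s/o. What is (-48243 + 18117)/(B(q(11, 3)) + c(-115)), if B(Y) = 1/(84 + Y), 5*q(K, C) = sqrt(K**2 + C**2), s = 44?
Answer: 1735566291080/21355823 - 132805450*sqrt(130)/21355823 ≈ 81198.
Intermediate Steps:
c(o) = 44/o
q(K, C) = sqrt(C**2 + K**2)/5 (q(K, C) = sqrt(K**2 + C**2)/5 = sqrt(C**2 + K**2)/5)
(-48243 + 18117)/(B(q(11, 3)) + c(-115)) = (-48243 + 18117)/(1/(84 + sqrt(3**2 + 11**2)/5) + 44/(-115)) = -30126/(1/(84 + sqrt(9 + 121)/5) + 44*(-1/115)) = -30126/(1/(84 + sqrt(130)/5) - 44/115) = -30126/(-44/115 + 1/(84 + sqrt(130)/5))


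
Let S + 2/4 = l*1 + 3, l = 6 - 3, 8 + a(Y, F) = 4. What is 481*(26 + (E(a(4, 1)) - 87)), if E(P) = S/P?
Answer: -240019/8 ≈ -30002.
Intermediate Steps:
a(Y, F) = -4 (a(Y, F) = -8 + 4 = -4)
l = 3
S = 11/2 (S = -½ + (3*1 + 3) = -½ + (3 + 3) = -½ + 6 = 11/2 ≈ 5.5000)
E(P) = 11/(2*P)
481*(26 + (E(a(4, 1)) - 87)) = 481*(26 + ((11/2)/(-4) - 87)) = 481*(26 + ((11/2)*(-¼) - 87)) = 481*(26 + (-11/8 - 87)) = 481*(26 - 707/8) = 481*(-499/8) = -240019/8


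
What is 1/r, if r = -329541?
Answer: -1/329541 ≈ -3.0345e-6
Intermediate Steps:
1/r = 1/(-329541) = -1/329541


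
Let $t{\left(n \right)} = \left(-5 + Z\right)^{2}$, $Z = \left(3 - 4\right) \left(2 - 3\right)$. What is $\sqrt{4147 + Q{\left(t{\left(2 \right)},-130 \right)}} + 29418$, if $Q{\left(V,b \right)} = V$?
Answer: $29418 + \sqrt{4163} \approx 29483.0$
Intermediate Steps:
$Z = 1$ ($Z = \left(-1\right) \left(-1\right) = 1$)
$t{\left(n \right)} = 16$ ($t{\left(n \right)} = \left(-5 + 1\right)^{2} = \left(-4\right)^{2} = 16$)
$\sqrt{4147 + Q{\left(t{\left(2 \right)},-130 \right)}} + 29418 = \sqrt{4147 + 16} + 29418 = \sqrt{4163} + 29418 = 29418 + \sqrt{4163}$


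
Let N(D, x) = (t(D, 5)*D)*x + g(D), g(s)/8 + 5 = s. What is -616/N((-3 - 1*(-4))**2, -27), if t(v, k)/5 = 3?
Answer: 616/437 ≈ 1.4096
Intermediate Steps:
t(v, k) = 15 (t(v, k) = 5*3 = 15)
g(s) = -40 + 8*s
N(D, x) = -40 + 8*D + 15*D*x (N(D, x) = (15*D)*x + (-40 + 8*D) = 15*D*x + (-40 + 8*D) = -40 + 8*D + 15*D*x)
-616/N((-3 - 1*(-4))**2, -27) = -616/(-40 + 8*(-3 - 1*(-4))**2 + 15*(-3 - 1*(-4))**2*(-27)) = -616/(-40 + 8*(-3 + 4)**2 + 15*(-3 + 4)**2*(-27)) = -616/(-40 + 8*1**2 + 15*1**2*(-27)) = -616/(-40 + 8*1 + 15*1*(-27)) = -616/(-40 + 8 - 405) = -616/(-437) = -616*(-1/437) = 616/437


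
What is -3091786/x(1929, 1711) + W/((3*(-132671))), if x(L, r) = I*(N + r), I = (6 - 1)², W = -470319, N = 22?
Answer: -403398150181/5747971075 ≈ -70.181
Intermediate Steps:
I = 25 (I = 5² = 25)
x(L, r) = 550 + 25*r (x(L, r) = 25*(22 + r) = 550 + 25*r)
-3091786/x(1929, 1711) + W/((3*(-132671))) = -3091786/(550 + 25*1711) - 470319/(3*(-132671)) = -3091786/(550 + 42775) - 470319/(-398013) = -3091786/43325 - 470319*(-1/398013) = -3091786*1/43325 + 156773/132671 = -3091786/43325 + 156773/132671 = -403398150181/5747971075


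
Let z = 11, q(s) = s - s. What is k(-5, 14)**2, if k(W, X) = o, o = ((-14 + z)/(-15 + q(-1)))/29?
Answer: 1/21025 ≈ 4.7562e-5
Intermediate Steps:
q(s) = 0
o = 1/145 (o = ((-14 + 11)/(-15 + 0))/29 = -3/(-15)*(1/29) = -3*(-1/15)*(1/29) = (1/5)*(1/29) = 1/145 ≈ 0.0068966)
k(W, X) = 1/145
k(-5, 14)**2 = (1/145)**2 = 1/21025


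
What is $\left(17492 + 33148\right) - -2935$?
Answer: $53575$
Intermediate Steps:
$\left(17492 + 33148\right) - -2935 = 50640 + \left(-4709 + 7644\right) = 50640 + 2935 = 53575$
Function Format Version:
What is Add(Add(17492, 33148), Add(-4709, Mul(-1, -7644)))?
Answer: 53575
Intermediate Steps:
Add(Add(17492, 33148), Add(-4709, Mul(-1, -7644))) = Add(50640, Add(-4709, 7644)) = Add(50640, 2935) = 53575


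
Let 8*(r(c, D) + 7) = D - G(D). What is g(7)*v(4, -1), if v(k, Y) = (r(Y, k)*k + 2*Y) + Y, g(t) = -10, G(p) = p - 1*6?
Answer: 280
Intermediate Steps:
G(p) = -6 + p (G(p) = p - 6 = -6 + p)
r(c, D) = -25/4 (r(c, D) = -7 + (D - (-6 + D))/8 = -7 + (D + (6 - D))/8 = -7 + (⅛)*6 = -7 + ¾ = -25/4)
v(k, Y) = 3*Y - 25*k/4 (v(k, Y) = (-25*k/4 + 2*Y) + Y = (2*Y - 25*k/4) + Y = 3*Y - 25*k/4)
g(7)*v(4, -1) = -10*(3*(-1) - 25/4*4) = -10*(-3 - 25) = -10*(-28) = 280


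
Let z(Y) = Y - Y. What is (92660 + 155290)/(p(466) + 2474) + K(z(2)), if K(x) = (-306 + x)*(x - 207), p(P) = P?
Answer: 6215781/98 ≈ 63426.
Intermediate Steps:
z(Y) = 0
K(x) = (-306 + x)*(-207 + x)
(92660 + 155290)/(p(466) + 2474) + K(z(2)) = (92660 + 155290)/(466 + 2474) + (63342 + 0² - 513*0) = 247950/2940 + (63342 + 0 + 0) = 247950*(1/2940) + 63342 = 8265/98 + 63342 = 6215781/98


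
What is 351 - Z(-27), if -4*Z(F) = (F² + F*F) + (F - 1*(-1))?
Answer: 709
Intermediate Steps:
Z(F) = -¼ - F²/2 - F/4 (Z(F) = -((F² + F*F) + (F - 1*(-1)))/4 = -((F² + F²) + (F + 1))/4 = -(2*F² + (1 + F))/4 = -(1 + F + 2*F²)/4 = -¼ - F²/2 - F/4)
351 - Z(-27) = 351 - (-¼ - ½*(-27)² - ¼*(-27)) = 351 - (-¼ - ½*729 + 27/4) = 351 - (-¼ - 729/2 + 27/4) = 351 - 1*(-358) = 351 + 358 = 709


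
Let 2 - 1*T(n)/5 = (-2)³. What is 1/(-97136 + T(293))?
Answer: -1/97086 ≈ -1.0300e-5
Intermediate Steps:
T(n) = 50 (T(n) = 10 - 5*(-2)³ = 10 - 5*(-8) = 10 + 40 = 50)
1/(-97136 + T(293)) = 1/(-97136 + 50) = 1/(-97086) = -1/97086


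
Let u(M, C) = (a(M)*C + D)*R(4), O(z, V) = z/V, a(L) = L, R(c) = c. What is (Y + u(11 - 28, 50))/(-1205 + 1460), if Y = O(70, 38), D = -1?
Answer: -21547/1615 ≈ -13.342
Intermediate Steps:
Y = 35/19 (Y = 70/38 = 70*(1/38) = 35/19 ≈ 1.8421)
u(M, C) = -4 + 4*C*M (u(M, C) = (M*C - 1)*4 = (C*M - 1)*4 = (-1 + C*M)*4 = -4 + 4*C*M)
(Y + u(11 - 28, 50))/(-1205 + 1460) = (35/19 + (-4 + 4*50*(11 - 28)))/(-1205 + 1460) = (35/19 + (-4 + 4*50*(-17)))/255 = (35/19 + (-4 - 3400))*(1/255) = (35/19 - 3404)*(1/255) = -64641/19*1/255 = -21547/1615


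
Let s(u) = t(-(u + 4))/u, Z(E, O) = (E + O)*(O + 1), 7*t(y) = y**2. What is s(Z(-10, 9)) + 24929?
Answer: 872497/35 ≈ 24929.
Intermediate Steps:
t(y) = y**2/7
Z(E, O) = (1 + O)*(E + O) (Z(E, O) = (E + O)*(1 + O) = (1 + O)*(E + O))
s(u) = (-4 - u)**2/(7*u) (s(u) = ((-(u + 4))**2/7)/u = ((-(4 + u))**2/7)/u = ((-4 - u)**2/7)/u = (-4 - u)**2/(7*u))
s(Z(-10, 9)) + 24929 = (4 + (-10 + 9 + 9**2 - 10*9))**2/(7*(-10 + 9 + 9**2 - 10*9)) + 24929 = (4 + (-10 + 9 + 81 - 90))**2/(7*(-10 + 9 + 81 - 90)) + 24929 = (1/7)*(4 - 10)**2/(-10) + 24929 = (1/7)*(-1/10)*(-6)**2 + 24929 = (1/7)*(-1/10)*36 + 24929 = -18/35 + 24929 = 872497/35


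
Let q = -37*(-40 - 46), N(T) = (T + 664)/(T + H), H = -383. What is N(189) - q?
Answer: -618161/194 ≈ -3186.4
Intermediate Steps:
N(T) = (664 + T)/(-383 + T) (N(T) = (T + 664)/(T - 383) = (664 + T)/(-383 + T))
q = 3182 (q = -37*(-86) = 3182)
N(189) - q = (664 + 189)/(-383 + 189) - 1*3182 = 853/(-194) - 3182 = -1/194*853 - 3182 = -853/194 - 3182 = -618161/194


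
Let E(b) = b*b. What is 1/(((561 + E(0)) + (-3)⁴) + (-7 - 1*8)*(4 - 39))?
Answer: 1/1167 ≈ 0.00085690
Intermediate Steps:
E(b) = b²
1/(((561 + E(0)) + (-3)⁴) + (-7 - 1*8)*(4 - 39)) = 1/(((561 + 0²) + (-3)⁴) + (-7 - 1*8)*(4 - 39)) = 1/(((561 + 0) + 81) + (-7 - 8)*(-35)) = 1/((561 + 81) - 15*(-35)) = 1/(642 + 525) = 1/1167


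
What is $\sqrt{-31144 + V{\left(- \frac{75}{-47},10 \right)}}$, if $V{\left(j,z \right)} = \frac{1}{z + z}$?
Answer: $\frac{i \sqrt{3114395}}{10} \approx 176.48 i$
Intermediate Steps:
$V{\left(j,z \right)} = \frac{1}{2 z}$
$\sqrt{-31144 + V{\left(- \frac{75}{-47},10 \right)}} = \sqrt{-31144 + \frac{1}{2 \cdot 10}} = \sqrt{-31144 + \frac{1}{2} \cdot \frac{1}{10}} = \sqrt{-31144 + \frac{1}{20}} = \sqrt{- \frac{622879}{20}} = \frac{i \sqrt{3114395}}{10}$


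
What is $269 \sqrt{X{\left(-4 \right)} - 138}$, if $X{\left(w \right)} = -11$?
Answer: $269 i \sqrt{149} \approx 3283.6 i$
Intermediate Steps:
$269 \sqrt{X{\left(-4 \right)} - 138} = 269 \sqrt{-11 - 138} = 269 \sqrt{-149} = 269 i \sqrt{149}$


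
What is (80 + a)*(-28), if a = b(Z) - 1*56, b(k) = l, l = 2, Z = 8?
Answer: -728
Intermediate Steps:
b(k) = 2
a = -54 (a = 2 - 1*56 = 2 - 56 = -54)
(80 + a)*(-28) = (80 - 54)*(-28) = 26*(-28) = -728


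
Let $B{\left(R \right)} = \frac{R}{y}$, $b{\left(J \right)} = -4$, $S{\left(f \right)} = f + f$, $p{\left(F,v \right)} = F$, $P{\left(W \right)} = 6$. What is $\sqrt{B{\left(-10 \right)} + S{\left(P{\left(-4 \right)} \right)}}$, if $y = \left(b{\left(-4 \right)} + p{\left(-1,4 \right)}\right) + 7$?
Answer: $\sqrt{7} \approx 2.6458$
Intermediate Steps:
$S{\left(f \right)} = 2 f$
$y = 2$ ($y = \left(-4 - 1\right) + 7 = -5 + 7 = 2$)
$B{\left(R \right)} = \frac{R}{2}$
$\sqrt{B{\left(-10 \right)} + S{\left(P{\left(-4 \right)} \right)}} = \sqrt{\frac{1}{2} \left(-10\right) + 2 \cdot 6} = \sqrt{-5 + 12} = \sqrt{7}$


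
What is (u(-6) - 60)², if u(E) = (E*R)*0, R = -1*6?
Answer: 3600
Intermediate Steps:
R = -6
u(E) = 0 (u(E) = (E*(-6))*0 = -6*E*0 = 0)
(u(-6) - 60)² = (0 - 60)² = (-60)² = 3600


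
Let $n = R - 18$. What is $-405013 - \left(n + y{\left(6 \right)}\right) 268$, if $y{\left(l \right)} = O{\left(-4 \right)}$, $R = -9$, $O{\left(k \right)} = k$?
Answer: $-396705$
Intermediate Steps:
$y{\left(l \right)} = -4$
$n = -27$ ($n = -9 - 18 = -27$)
$-405013 - \left(n + y{\left(6 \right)}\right) 268 = -405013 - \left(-27 - 4\right) 268 = -405013 - \left(-31\right) 268 = -405013 - -8308 = -405013 + 8308 = -396705$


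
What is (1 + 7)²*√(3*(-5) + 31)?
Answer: 256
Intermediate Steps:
(1 + 7)²*√(3*(-5) + 31) = 8²*√(-15 + 31) = 64*√16 = 64*4 = 256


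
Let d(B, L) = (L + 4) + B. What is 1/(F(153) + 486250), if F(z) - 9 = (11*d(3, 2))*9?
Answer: 1/487150 ≈ 2.0528e-6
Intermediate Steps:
d(B, L) = 4 + B + L (d(B, L) = (4 + L) + B = 4 + B + L)
F(z) = 900 (F(z) = 9 + (11*(4 + 3 + 2))*9 = 9 + (11*9)*9 = 9 + 99*9 = 9 + 891 = 900)
1/(F(153) + 486250) = 1/(900 + 486250) = 1/487150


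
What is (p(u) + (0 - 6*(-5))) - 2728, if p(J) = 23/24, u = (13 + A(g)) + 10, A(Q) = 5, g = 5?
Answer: -64729/24 ≈ -2697.0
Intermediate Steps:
u = 28 (u = (13 + 5) + 10 = 18 + 10 = 28)
p(J) = 23/24 (p(J) = 23*(1/24) = 23/24)
(p(u) + (0 - 6*(-5))) - 2728 = (23/24 + (0 - 6*(-5))) - 2728 = (23/24 + (0 + 30)) - 2728 = (23/24 + 30) - 2728 = 743/24 - 2728 = -64729/24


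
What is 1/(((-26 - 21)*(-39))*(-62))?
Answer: -1/113646 ≈ -8.7993e-6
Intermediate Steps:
1/(((-26 - 21)*(-39))*(-62)) = 1/(-47*(-39)*(-62)) = 1/(1833*(-62)) = 1/(-113646) = -1/113646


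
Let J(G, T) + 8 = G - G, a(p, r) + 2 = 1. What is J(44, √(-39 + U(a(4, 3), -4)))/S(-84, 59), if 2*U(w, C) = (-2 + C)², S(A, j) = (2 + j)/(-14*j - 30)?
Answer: 6848/61 ≈ 112.26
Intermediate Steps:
S(A, j) = (2 + j)/(-30 - 14*j)
a(p, r) = -1 (a(p, r) = -2 + 1 = -1)
U(w, C) = (-2 + C)²/2
J(G, T) = -8 (J(G, T) = -8 + (G - G) = -8 + 0 = -8)
J(44, √(-39 + U(a(4, 3), -4)))/S(-84, 59) = -8*2*(15 + 7*59)/(-2 - 1*59) = -8*2*(15 + 413)/(-2 - 59) = -8/((½)*(-61)/428) = -8/((½)*(1/428)*(-61)) = -8/(-61/856) = -8*(-856/61) = 6848/61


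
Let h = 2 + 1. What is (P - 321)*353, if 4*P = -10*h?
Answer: -231921/2 ≈ -1.1596e+5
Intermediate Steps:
h = 3
P = -15/2 (P = (-10*3)/4 = (1/4)*(-30) = -15/2 ≈ -7.5000)
(P - 321)*353 = (-15/2 - 321)*353 = -657/2*353 = -231921/2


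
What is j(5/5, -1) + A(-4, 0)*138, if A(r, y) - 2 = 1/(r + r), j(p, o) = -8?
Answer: 1003/4 ≈ 250.75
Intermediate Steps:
A(r, y) = 2 + 1/(2*r) (A(r, y) = 2 + 1/(r + r) = 2 + 1/(2*r))
j(5/5, -1) + A(-4, 0)*138 = -8 + (2 + (1/2)/(-4))*138 = -8 + (2 + (1/2)*(-1/4))*138 = -8 + (2 - 1/8)*138 = -8 + (15/8)*138 = -8 + 1035/4 = 1003/4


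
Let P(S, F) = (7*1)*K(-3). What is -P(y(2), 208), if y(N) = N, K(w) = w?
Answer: 21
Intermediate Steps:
P(S, F) = -21 (P(S, F) = (7*1)*(-3) = 7*(-3) = -21)
-P(y(2), 208) = -1*(-21) = 21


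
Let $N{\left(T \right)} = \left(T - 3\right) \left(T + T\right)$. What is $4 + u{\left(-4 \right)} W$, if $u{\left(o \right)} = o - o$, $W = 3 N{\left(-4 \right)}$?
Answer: $4$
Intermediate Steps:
$N{\left(T \right)} = 2 T \left(-3 + T\right)$ ($N{\left(T \right)} = \left(-3 + T\right) 2 T = 2 T \left(-3 + T\right)$)
$W = 168$ ($W = 3 \cdot 2 \left(-4\right) \left(-3 - 4\right) = 3 \cdot 2 \left(-4\right) \left(-7\right) = 3 \cdot 56 = 168$)
$u{\left(o \right)} = 0$
$4 + u{\left(-4 \right)} W = 4 + 0 \cdot 168 = 4 + 0 = 4$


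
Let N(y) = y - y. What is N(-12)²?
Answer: 0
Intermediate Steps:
N(y) = 0
N(-12)² = 0² = 0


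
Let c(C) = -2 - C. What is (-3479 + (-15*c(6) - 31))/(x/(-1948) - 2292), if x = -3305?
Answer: 6603720/4461511 ≈ 1.4802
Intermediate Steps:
(-3479 + (-15*c(6) - 31))/(x/(-1948) - 2292) = (-3479 + (-15*(-2 - 1*6) - 31))/(-3305/(-1948) - 2292) = (-3479 + (-15*(-2 - 6) - 31))/(-3305*(-1/1948) - 2292) = (-3479 + (-15*(-8) - 31))/(3305/1948 - 2292) = (-3479 + (120 - 31))/(-4461511/1948) = (-3479 + 89)*(-1948/4461511) = -3390*(-1948/4461511) = 6603720/4461511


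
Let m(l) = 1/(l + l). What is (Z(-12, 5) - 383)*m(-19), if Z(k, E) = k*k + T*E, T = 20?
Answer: 139/38 ≈ 3.6579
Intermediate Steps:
m(l) = 1/(2*l)
Z(k, E) = k² + 20*E (Z(k, E) = k*k + 20*E = k² + 20*E)
(Z(-12, 5) - 383)*m(-19) = (((-12)² + 20*5) - 383)*((½)/(-19)) = ((144 + 100) - 383)*((½)*(-1/19)) = (244 - 383)*(-1/38) = -139*(-1/38) = 139/38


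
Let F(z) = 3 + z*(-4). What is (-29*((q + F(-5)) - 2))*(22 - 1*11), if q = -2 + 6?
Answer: -7975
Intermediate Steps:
F(z) = 3 - 4*z
q = 4
(-29*((q + F(-5)) - 2))*(22 - 1*11) = (-29*((4 + (3 - 4*(-5))) - 2))*(22 - 1*11) = (-29*((4 + (3 + 20)) - 2))*(22 - 11) = -29*((4 + 23) - 2)*11 = -29*(27 - 2)*11 = -29*25*11 = -725*11 = -7975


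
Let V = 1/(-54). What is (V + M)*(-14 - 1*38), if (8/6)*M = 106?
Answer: -111592/27 ≈ -4133.0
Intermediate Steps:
V = -1/54 ≈ -0.018519
M = 159/2 (M = (¾)*106 = 159/2 ≈ 79.500)
(V + M)*(-14 - 1*38) = (-1/54 + 159/2)*(-14 - 1*38) = 2146*(-14 - 38)/27 = (2146/27)*(-52) = -111592/27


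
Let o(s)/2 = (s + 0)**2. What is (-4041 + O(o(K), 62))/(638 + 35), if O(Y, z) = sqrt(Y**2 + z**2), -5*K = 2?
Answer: -4041/673 + 2*sqrt(600641)/16825 ≈ -5.9123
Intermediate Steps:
K = -2/5 (K = -1/5*2 = -2/5 ≈ -0.40000)
o(s) = 2*s**2 (o(s) = 2*(s + 0)**2 = 2*s**2)
(-4041 + O(o(K), 62))/(638 + 35) = (-4041 + sqrt((2*(-2/5)**2)**2 + 62**2))/(638 + 35) = (-4041 + sqrt((2*(4/25))**2 + 3844))/673 = (-4041 + sqrt((8/25)**2 + 3844))*(1/673) = (-4041 + sqrt(64/625 + 3844))*(1/673) = (-4041 + sqrt(2402564/625))*(1/673) = (-4041 + 2*sqrt(600641)/25)*(1/673) = -4041/673 + 2*sqrt(600641)/16825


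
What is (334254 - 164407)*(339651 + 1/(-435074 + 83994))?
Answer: 20253349988448913/351080 ≈ 5.7689e+10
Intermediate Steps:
(334254 - 164407)*(339651 + 1/(-435074 + 83994)) = 169847*(339651 + 1/(-351080)) = 169847*(339651 - 1/351080) = 169847*(119244673079/351080) = 20253349988448913/351080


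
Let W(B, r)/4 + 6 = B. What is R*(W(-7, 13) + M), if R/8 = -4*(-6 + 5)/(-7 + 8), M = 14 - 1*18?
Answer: -1792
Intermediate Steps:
W(B, r) = -24 + 4*B
M = -4 (M = 14 - 18 = -4)
R = 32 (R = 8*(-4*(-6 + 5)/(-7 + 8)) = 8*(-(-4)/1) = 8*(-(-4)) = 8*(-4*(-1)) = 8*4 = 32)
R*(W(-7, 13) + M) = 32*((-24 + 4*(-7)) - 4) = 32*((-24 - 28) - 4) = 32*(-52 - 4) = 32*(-56) = -1792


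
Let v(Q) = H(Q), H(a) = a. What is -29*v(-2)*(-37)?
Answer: -2146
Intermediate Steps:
v(Q) = Q
-29*v(-2)*(-37) = -29*(-2)*(-37) = 58*(-37) = -2146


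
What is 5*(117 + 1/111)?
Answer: 64940/111 ≈ 585.04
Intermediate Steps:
5*(117 + 1/111) = 5*(12988/111) = 64940/111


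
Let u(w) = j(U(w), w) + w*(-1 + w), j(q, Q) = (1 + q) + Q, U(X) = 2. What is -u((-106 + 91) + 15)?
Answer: -3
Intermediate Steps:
j(q, Q) = 1 + Q + q
u(w) = 3 + w + w*(-1 + w) (u(w) = (1 + w + 2) + w*(-1 + w) = (3 + w) + w*(-1 + w) = 3 + w + w*(-1 + w))
-u((-106 + 91) + 15) = -(3 + ((-106 + 91) + 15)**2) = -(3 + (-15 + 15)**2) = -(3 + 0**2) = -(3 + 0) = -1*3 = -3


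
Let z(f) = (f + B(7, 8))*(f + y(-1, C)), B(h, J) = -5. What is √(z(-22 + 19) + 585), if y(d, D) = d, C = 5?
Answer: √617 ≈ 24.839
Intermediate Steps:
z(f) = (-1 + f)*(-5 + f) (z(f) = (f - 5)*(f - 1) = (-5 + f)*(-1 + f) = (-1 + f)*(-5 + f))
√(z(-22 + 19) + 585) = √((5 + (-22 + 19)² - 6*(-22 + 19)) + 585) = √((5 + (-3)² - 6*(-3)) + 585) = √((5 + 9 + 18) + 585) = √(32 + 585) = √617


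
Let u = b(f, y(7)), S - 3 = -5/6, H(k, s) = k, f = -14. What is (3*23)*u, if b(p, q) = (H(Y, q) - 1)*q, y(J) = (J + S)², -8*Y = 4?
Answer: -69575/8 ≈ -8696.9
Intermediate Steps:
Y = -½ (Y = -⅛*4 = -½ ≈ -0.50000)
S = 13/6 (S = 3 - 5/6 = 3 - 5*⅙ = 3 - ⅚ = 13/6 ≈ 2.1667)
y(J) = (13/6 + J)² (y(J) = (J + 13/6)² = (13/6 + J)²)
b(p, q) = -3*q/2 (b(p, q) = (-½ - 1)*q = -3*q/2)
u = -3025/24 (u = -(13 + 6*7)²/24 = -(13 + 42)²/24 = -55²/24 = -3025/24 ≈ -126.04)
(3*23)*u = (3*23)*(-3025/24) = 69*(-3025/24) = -69575/8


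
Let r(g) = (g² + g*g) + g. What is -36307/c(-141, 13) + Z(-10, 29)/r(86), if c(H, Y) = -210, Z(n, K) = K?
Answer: 135045409/781095 ≈ 172.89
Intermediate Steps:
r(g) = g + 2*g² (r(g) = (g² + g²) + g = 2*g² + g = g + 2*g²)
-36307/c(-141, 13) + Z(-10, 29)/r(86) = -36307/(-210) + 29/((86*(1 + 2*86))) = -36307*(-1/210) + 29/((86*(1 + 172))) = 36307/210 + 29/((86*173)) = 36307/210 + 29/14878 = 135045409/781095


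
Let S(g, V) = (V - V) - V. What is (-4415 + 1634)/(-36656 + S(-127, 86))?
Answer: 2781/36742 ≈ 0.075690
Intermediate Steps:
S(g, V) = -V (S(g, V) = 0 - V = -V)
(-4415 + 1634)/(-36656 + S(-127, 86)) = (-4415 + 1634)/(-36656 - 1*86) = -2781/(-36656 - 86) = -2781/(-36742) = -2781*(-1/36742) = 2781/36742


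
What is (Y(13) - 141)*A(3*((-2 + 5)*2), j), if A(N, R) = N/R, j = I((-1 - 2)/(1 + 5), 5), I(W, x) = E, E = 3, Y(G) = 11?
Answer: -780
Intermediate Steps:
I(W, x) = 3
j = 3
(Y(13) - 141)*A(3*((-2 + 5)*2), j) = (11 - 141)*((3*((-2 + 5)*2))/3) = -130*3*(3*2)/3 = -130*3*6/3 = -2340/3 = -130*6 = -780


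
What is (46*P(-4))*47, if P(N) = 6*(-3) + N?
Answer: -47564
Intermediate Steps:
P(N) = -18 + N
(46*P(-4))*47 = (46*(-18 - 4))*47 = (46*(-22))*47 = -1012*47 = -47564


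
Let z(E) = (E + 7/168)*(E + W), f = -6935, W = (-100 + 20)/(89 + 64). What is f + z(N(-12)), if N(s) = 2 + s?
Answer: -12540265/1836 ≈ -6830.2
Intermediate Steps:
W = -80/153 ≈ -0.52288
z(E) = (-80/153 + E)*(1/24 + E) (z(E) = (E + 7/168)*(E - 80/153) = (E + 7*(1/168))*(-80/153 + E) = (E + 1/24)*(-80/153 + E) = (1/24 + E)*(-80/153 + E) = (-80/153 + E)*(1/24 + E))
f + z(N(-12)) = -6935 + (-10/459 + (2 - 12)² - 589*(2 - 12)/1224) = -6935 + (-10/459 + (-10)² - 589/1224*(-10)) = -6935 + (-10/459 + 100 + 2945/612) = -6935 + 192395/1836 = -12540265/1836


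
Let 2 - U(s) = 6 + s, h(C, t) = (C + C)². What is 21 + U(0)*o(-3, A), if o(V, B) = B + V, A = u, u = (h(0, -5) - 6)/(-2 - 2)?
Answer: 27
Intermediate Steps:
h(C, t) = 4*C² (h(C, t) = (2*C)² = 4*C²)
U(s) = -4 - s (U(s) = 2 - (6 + s) = 2 + (-6 - s) = -4 - s)
u = 3/2 (u = (4*0² - 6)/(-2 - 2) = (4*0 - 6)/(-4) = (0 - 6)*(-¼) = -6*(-¼) = 3/2 ≈ 1.5000)
A = 3/2 ≈ 1.5000
21 + U(0)*o(-3, A) = 21 + (-4 - 1*0)*(3/2 - 3) = 21 + (-4 + 0)*(-3/2) = 21 - 4*(-3/2) = 21 + 6 = 27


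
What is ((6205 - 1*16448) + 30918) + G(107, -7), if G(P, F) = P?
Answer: 20782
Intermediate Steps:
((6205 - 1*16448) + 30918) + G(107, -7) = ((6205 - 1*16448) + 30918) + 107 = ((6205 - 16448) + 30918) + 107 = (-10243 + 30918) + 107 = 20675 + 107 = 20782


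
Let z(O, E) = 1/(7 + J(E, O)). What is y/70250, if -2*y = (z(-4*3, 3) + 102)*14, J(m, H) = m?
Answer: -7147/702500 ≈ -0.010174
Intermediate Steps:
z(O, E) = 1/(7 + E)
y = -7147/10 (y = -(1/(7 + 3) + 102)*14/2 = -(1/10 + 102)*14/2 = -(⅒ + 102)*14/2 = -1021*14/20 = -½*7147/5 = -7147/10 ≈ -714.70)
y/70250 = -7147/10/70250 = -7147/10*1/70250 = -7147/702500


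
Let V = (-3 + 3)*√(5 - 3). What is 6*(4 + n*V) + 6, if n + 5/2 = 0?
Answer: 30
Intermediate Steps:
n = -5/2 (n = -5/2 + 0 = -5/2 ≈ -2.5000)
V = 0 (V = 0*√2 = 0)
6*(4 + n*V) + 6 = 6*(4 - 5/2*0) + 6 = 6*(4 + 0) + 6 = 6*4 + 6 = 24 + 6 = 30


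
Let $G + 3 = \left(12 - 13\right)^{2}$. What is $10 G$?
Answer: $-20$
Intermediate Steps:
$G = -2$ ($G = -3 + \left(12 - 13\right)^{2} = -3 + \left(-1\right)^{2} = -3 + 1 = -2$)
$10 G = 10 \left(-2\right) = -20$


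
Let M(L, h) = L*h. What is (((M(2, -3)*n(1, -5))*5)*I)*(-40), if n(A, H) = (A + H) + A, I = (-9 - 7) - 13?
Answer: 104400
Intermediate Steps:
I = -29 (I = -16 - 13 = -29)
n(A, H) = H + 2*A
(((M(2, -3)*n(1, -5))*5)*I)*(-40) = ((((2*(-3))*(-5 + 2*1))*5)*(-29))*(-40) = ((-6*(-5 + 2)*5)*(-29))*(-40) = ((-6*(-3)*5)*(-29))*(-40) = ((18*5)*(-29))*(-40) = (90*(-29))*(-40) = -2610*(-40) = 104400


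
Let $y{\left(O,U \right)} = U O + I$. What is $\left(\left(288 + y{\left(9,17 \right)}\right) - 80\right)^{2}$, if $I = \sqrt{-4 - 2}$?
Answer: $\left(361 + i \sqrt{6}\right)^{2} \approx 1.3032 \cdot 10^{5} + 1769.0 i$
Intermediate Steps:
$I = i \sqrt{6}$ ($I = \sqrt{-6} = i \sqrt{6} \approx 2.4495 i$)
$y{\left(O,U \right)} = i \sqrt{6} + O U$ ($y{\left(O,U \right)} = U O + i \sqrt{6} = O U + i \sqrt{6} = i \sqrt{6} + O U$)
$\left(\left(288 + y{\left(9,17 \right)}\right) - 80\right)^{2} = \left(\left(288 + \left(i \sqrt{6} + 9 \cdot 17\right)\right) - 80\right)^{2} = \left(\left(288 + \left(i \sqrt{6} + 153\right)\right) - 80\right)^{2} = \left(\left(288 + \left(153 + i \sqrt{6}\right)\right) - 80\right)^{2} = \left(\left(441 + i \sqrt{6}\right) - 80\right)^{2} = \left(361 + i \sqrt{6}\right)^{2}$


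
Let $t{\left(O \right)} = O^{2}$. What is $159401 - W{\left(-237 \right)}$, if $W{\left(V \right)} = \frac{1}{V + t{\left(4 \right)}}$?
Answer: $\frac{35227622}{221} \approx 1.594 \cdot 10^{5}$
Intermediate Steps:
$W{\left(V \right)} = \frac{1}{16 + V}$ ($W{\left(V \right)} = \frac{1}{V + 4^{2}} = \frac{1}{V + 16} = \frac{1}{16 + V}$)
$159401 - W{\left(-237 \right)} = 159401 - \frac{1}{16 - 237} = 159401 - \frac{1}{-221} = 159401 - - \frac{1}{221} = 159401 + \frac{1}{221} = \frac{35227622}{221}$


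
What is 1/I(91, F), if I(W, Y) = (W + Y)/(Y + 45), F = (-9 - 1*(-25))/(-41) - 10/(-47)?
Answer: 86373/175015 ≈ 0.49352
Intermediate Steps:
F = -342/1927 (F = (-9 + 25)*(-1/41) - 10*(-1/47) = 16*(-1/41) + 10/47 = -16/41 + 10/47 = -342/1927 ≈ -0.17748)
I(W, Y) = (W + Y)/(45 + Y)
1/I(91, F) = 1/((91 - 342/1927)/(45 - 342/1927)) = 1/((175015/1927)/(86373/1927)) = 1/((1927/86373)*(175015/1927)) = 1/(175015/86373) = 86373/175015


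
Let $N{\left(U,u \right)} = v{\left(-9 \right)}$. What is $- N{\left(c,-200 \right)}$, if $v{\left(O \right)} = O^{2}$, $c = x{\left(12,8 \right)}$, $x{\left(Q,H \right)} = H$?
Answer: $-81$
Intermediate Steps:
$c = 8$
$N{\left(U,u \right)} = 81$ ($N{\left(U,u \right)} = \left(-9\right)^{2} = 81$)
$- N{\left(c,-200 \right)} = \left(-1\right) 81 = -81$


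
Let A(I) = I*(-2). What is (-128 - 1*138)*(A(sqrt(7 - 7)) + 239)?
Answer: -63574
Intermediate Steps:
A(I) = -2*I
(-128 - 1*138)*(A(sqrt(7 - 7)) + 239) = (-128 - 1*138)*(-2*sqrt(7 - 7) + 239) = (-128 - 138)*(-2*sqrt(0) + 239) = -266*(-2*0 + 239) = -266*(0 + 239) = -266*239 = -63574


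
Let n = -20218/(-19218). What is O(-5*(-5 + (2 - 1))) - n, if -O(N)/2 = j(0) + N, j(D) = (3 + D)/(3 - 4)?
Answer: -336815/9609 ≈ -35.052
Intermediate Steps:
j(D) = -3 - D (j(D) = (3 + D)/(-1) = (3 + D)*(-1) = -3 - D)
O(N) = 6 - 2*N (O(N) = -2*((-3 - 1*0) + N) = -2*((-3 + 0) + N) = -2*(-3 + N) = 6 - 2*N)
n = 10109/9609 (n = -20218*(-1/19218) = 10109/9609 ≈ 1.0520)
O(-5*(-5 + (2 - 1))) - n = (6 - (-10)*(-5 + (2 - 1))) - 1*10109/9609 = (6 - (-10)*(-5 + 1)) - 10109/9609 = (6 - (-10)*(-4)) - 10109/9609 = (6 - 2*20) - 10109/9609 = (6 - 40) - 10109/9609 = -34 - 10109/9609 = -336815/9609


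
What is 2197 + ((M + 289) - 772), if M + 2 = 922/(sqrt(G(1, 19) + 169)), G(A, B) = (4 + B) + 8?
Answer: 1712 + 461*sqrt(2)/10 ≈ 1777.2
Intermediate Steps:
G(A, B) = 12 + B
M = -2 + 461*sqrt(2)/10 (M = -2 + 922/(sqrt((12 + 19) + 169)) = -2 + 922/(sqrt(31 + 169)) = -2 + 922/(sqrt(200)) = -2 + 922/((10*sqrt(2))) = -2 + 922*(sqrt(2)/20) = -2 + 461*sqrt(2)/10 ≈ 63.195)
2197 + ((M + 289) - 772) = 2197 + (((-2 + 461*sqrt(2)/10) + 289) - 772) = 2197 + ((287 + 461*sqrt(2)/10) - 772) = 2197 + (-485 + 461*sqrt(2)/10) = 1712 + 461*sqrt(2)/10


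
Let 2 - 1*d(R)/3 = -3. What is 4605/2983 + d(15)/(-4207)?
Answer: 19328490/12549481 ≈ 1.5402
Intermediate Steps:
d(R) = 15 (d(R) = 6 - 3*(-3) = 6 + 9 = 15)
4605/2983 + d(15)/(-4207) = 4605/2983 + 15/(-4207) = 4605*(1/2983) + 15*(-1/4207) = 4605/2983 - 15/4207 = 19328490/12549481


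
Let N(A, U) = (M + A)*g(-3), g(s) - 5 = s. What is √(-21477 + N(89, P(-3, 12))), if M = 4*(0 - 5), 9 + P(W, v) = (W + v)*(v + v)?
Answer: 3*I*√2371 ≈ 146.08*I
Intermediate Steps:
g(s) = 5 + s
P(W, v) = -9 + 2*v*(W + v) (P(W, v) = -9 + (W + v)*(v + v) = -9 + (W + v)*(2*v) = -9 + 2*v*(W + v))
M = -20 (M = 4*(-5) = -20)
N(A, U) = -40 + 2*A (N(A, U) = (-20 + A)*(5 - 3) = (-20 + A)*2 = -40 + 2*A)
√(-21477 + N(89, P(-3, 12))) = √(-21477 + (-40 + 2*89)) = √(-21477 + (-40 + 178)) = √(-21477 + 138) = √(-21339) = 3*I*√2371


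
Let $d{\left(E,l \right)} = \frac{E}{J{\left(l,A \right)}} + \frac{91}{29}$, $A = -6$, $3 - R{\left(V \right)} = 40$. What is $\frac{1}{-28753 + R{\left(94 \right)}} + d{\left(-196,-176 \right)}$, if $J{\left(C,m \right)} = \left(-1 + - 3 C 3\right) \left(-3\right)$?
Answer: $\frac{12605362249}{3964987590} \approx 3.1792$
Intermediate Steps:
$R{\left(V \right)} = -37$ ($R{\left(V \right)} = 3 - 40 = -37$)
$J{\left(C,m \right)} = 3 + 27 C$ ($J{\left(C,m \right)} = \left(-1 - 9 C\right) \left(-3\right) = 3 + 27 C$)
$d{\left(E,l \right)} = \frac{91}{29} + \frac{E}{3 + 27 l}$ ($d{\left(E,l \right)} = \frac{E}{3 + 27 l} + \frac{91}{29} = \frac{91}{29} + \frac{E}{3 + 27 l}$)
$\frac{1}{-28753 + R{\left(94 \right)}} + d{\left(-196,-176 \right)} = \frac{1}{-28753 - 37} + \frac{273 + 29 \left(-196\right) + 2457 \left(-176\right)}{87 \left(1 + 9 \left(-176\right)\right)} = \frac{1}{-28790} + \frac{273 - 5684 - 432432}{87 \left(1 - 1584\right)} = - \frac{1}{28790} + \frac{1}{87} \frac{1}{-1583} \left(-437843\right) = - \frac{1}{28790} + \frac{1}{87} \left(- \frac{1}{1583}\right) \left(-437843\right) = - \frac{1}{28790} + \frac{437843}{137721} = \frac{12605362249}{3964987590}$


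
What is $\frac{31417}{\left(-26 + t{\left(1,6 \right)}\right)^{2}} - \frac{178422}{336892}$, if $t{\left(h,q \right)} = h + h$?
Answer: $\frac{2620341223}{48512448} \approx 54.014$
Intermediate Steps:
$t{\left(h,q \right)} = 2 h$
$\frac{31417}{\left(-26 + t{\left(1,6 \right)}\right)^{2}} - \frac{178422}{336892} = \frac{31417}{\left(-26 + 2 \cdot 1\right)^{2}} - \frac{178422}{336892} = \frac{31417}{\left(-26 + 2\right)^{2}} - \frac{89211}{168446} = \frac{31417}{\left(-24\right)^{2}} - \frac{89211}{168446} = \frac{31417}{576} - \frac{89211}{168446} = \frac{2620341223}{48512448}$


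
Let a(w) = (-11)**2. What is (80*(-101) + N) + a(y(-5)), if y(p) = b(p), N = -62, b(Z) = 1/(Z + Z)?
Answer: -8021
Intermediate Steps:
b(Z) = 1/(2*Z)
y(p) = 1/(2*p)
a(w) = 121
(80*(-101) + N) + a(y(-5)) = (80*(-101) - 62) + 121 = (-8080 - 62) + 121 = -8142 + 121 = -8021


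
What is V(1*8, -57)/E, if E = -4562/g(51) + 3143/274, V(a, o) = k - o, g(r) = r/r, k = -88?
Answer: 8494/1246845 ≈ 0.0068124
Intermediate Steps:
g(r) = 1
V(a, o) = -88 - o
E = -1246845/274 (E = -4562/1 + 3143/274 = -4562*1 + 3143*(1/274) = -4562 + 3143/274 = -1246845/274 ≈ -4550.5)
V(1*8, -57)/E = (-88 - 1*(-57))/(-1246845/274) = (-88 + 57)*(-274/1246845) = -31*(-274/1246845) = 8494/1246845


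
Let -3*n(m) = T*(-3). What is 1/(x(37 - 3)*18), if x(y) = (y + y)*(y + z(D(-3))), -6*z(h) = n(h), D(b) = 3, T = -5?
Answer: 1/42636 ≈ 2.3454e-5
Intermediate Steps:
n(m) = -5 (n(m) = -(-5)*(-3)/3 = -1/3*15 = -5)
z(h) = 5/6 (z(h) = -1/6*(-5) = 5/6)
x(y) = 2*y*(5/6 + y) (x(y) = (y + y)*(y + 5/6) = (2*y)*(5/6 + y) = 2*y*(5/6 + y))
1/(x(37 - 3)*18) = 1/(((37 - 3)*(5 + 6*(37 - 3))/3)*18) = 1/(((1/3)*34*(5 + 6*34))*18) = 1/(((1/3)*34*(5 + 204))*18) = 1/(((1/3)*34*209)*18) = 1/((7106/3)*18) = 1/42636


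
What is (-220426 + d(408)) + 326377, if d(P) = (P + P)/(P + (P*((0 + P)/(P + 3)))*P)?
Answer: 5893524649/55625 ≈ 1.0595e+5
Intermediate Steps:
d(P) = 2*P/(P + P**3/(3 + P)) (d(P) = (2*P)/(P + (P*(P/(3 + P)))*P) = (2*P)/(P + (P**2/(3 + P))*P) = (2*P)/(P + P**3/(3 + P)) = 2*P/(P + P**3/(3 + P)))
(-220426 + d(408)) + 326377 = (-220426 + 2*(3 + 408)/(3 + 408 + 408**2)) + 326377 = (-220426 + 2*411/(3 + 408 + 166464)) + 326377 = (-220426 + 2*411/166875) + 326377 = (-220426 + 2*(1/166875)*411) + 326377 = (-220426 + 274/55625) + 326377 = -12261195976/55625 + 326377 = 5893524649/55625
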